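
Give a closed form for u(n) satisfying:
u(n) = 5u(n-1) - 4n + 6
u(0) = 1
First-order linear with linear forcing.
Homogeneous solution: u_h(n) = A·(5)^n.
Try particular u_p(n) = pn + q. Substituting:
  pn + q = 5(p(n-1) + q) - 4n + 6.
Matching the n-coefficient: p = 5p - 4 ⇒ p = 1.
Matching constants: q = -5p + 5q + 6 ⇒ q = - \frac{1}{4}.
General: u(n) = A·(5)^n + n - \frac{1}{4}.
Apply u(0) = 1: A - \frac{1}{4} = 1 ⇒ A = \frac{5}{4}.
So u(n) = \frac{5 \cdot 5^{n}}{4} + n - \frac{1}{4}.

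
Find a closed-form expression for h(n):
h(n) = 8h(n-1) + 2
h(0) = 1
First-order linear non-homogeneous.
Homogeneous solution: h_h(n) = A·(8)^n.
Try constant particular solution h_p = K: K = 8K + 2 ⇒ K = - \frac{2}{7}.
General: h(n) = A·(8)^n - \frac{2}{7}.
Apply h(0) = 1: A - \frac{2}{7} = 1 ⇒ A = \frac{9}{7}.
So h(n) = \frac{9 \cdot 8^{n}}{7} - \frac{2}{7}.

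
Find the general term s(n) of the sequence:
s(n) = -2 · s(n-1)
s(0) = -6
Pure geometric recurrence with ratio -2.
By induction s(n) = s(0) · (-2)^n = - 6 \left(-2\right)^{n}.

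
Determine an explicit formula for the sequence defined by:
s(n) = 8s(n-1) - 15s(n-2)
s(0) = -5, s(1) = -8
Characteristic equation: x² - 8x + 15 = 0, which factors as (x - (3))(x - (5)) = 0.
Roots r₁ = 3, r₂ = 5 (distinct).
General solution: s(n) = A·(3)^n + B·(5)^n.
From s(0) = -5: A + B = -5.
From s(1) = -8: 3A + 5B = -8.
Solving: A = - \frac{17}{2}, B = \frac{7}{2}.
So s(n) = - \frac{17 \cdot 3^{n}}{2} + \frac{7 \cdot 5^{n}}{2}.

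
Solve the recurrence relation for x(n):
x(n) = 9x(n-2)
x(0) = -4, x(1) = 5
Characteristic equation: x² - 9 = 0, which factors as (x - (3))(x - (-3)) = 0.
Roots r₁ = 3, r₂ = -3 (distinct).
General solution: x(n) = A·(3)^n + B·(-3)^n.
From x(0) = -4: A + B = -4.
From x(1) = 5: 3A - 3B = 5.
Solving: A = - \frac{7}{6}, B = - \frac{17}{6}.
So x(n) = - \frac{17 \left(-3\right)^{n}}{6} - \frac{7 \cdot 3^{n}}{6}.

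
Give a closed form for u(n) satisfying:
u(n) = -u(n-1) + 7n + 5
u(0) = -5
First-order linear with linear forcing.
Homogeneous solution: u_h(n) = A·(-1)^n.
Try particular u_p(n) = pn + q. Substituting:
  pn + q = -(p(n-1) + q) + 7n + 5.
Matching the n-coefficient: p = -p + 7 ⇒ p = \frac{7}{2}.
Matching constants: q = p - q + 5 ⇒ q = \frac{17}{4}.
General: u(n) = A·(-1)^n + \frac{7 n}{2} + \frac{17}{4}.
Apply u(0) = -5: A + \frac{17}{4} = -5 ⇒ A = - \frac{37}{4}.
So u(n) = - \frac{37 \left(-1\right)^{n}}{4} + \frac{7 n}{2} + \frac{17}{4}.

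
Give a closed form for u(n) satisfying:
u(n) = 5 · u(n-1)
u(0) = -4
Pure geometric recurrence with ratio 5.
By induction u(n) = u(0) · (5)^n = - 4 \cdot 5^{n}.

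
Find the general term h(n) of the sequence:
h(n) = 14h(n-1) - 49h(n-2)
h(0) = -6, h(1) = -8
Characteristic equation: x² - 14x + 49 = 0, which is (x - (7))².
Repeated root r = 7.
General solution: h(n) = (A + Bn)·(7)^n.
From h(0) = -6: A = -6.
From h(1) = -8: (A + B)·(7) = -8 ⇒ B = \frac{34}{7}.
So h(n) = \left(\frac{34 n}{7} - 6\right) \cdot (7)^n.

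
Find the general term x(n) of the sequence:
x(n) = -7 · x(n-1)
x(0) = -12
Pure geometric recurrence with ratio -7.
By induction x(n) = x(0) · (-7)^n = - 12 \left(-7\right)^{n}.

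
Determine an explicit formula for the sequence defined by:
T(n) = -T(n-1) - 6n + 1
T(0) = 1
First-order linear with linear forcing.
Homogeneous solution: T_h(n) = A·(-1)^n.
Try particular T_p(n) = pn + q. Substituting:
  pn + q = -(p(n-1) + q) - 6n + 1.
Matching the n-coefficient: p = -p - 6 ⇒ p = -3.
Matching constants: q = p - q + 1 ⇒ q = -1.
General: T(n) = A·(-1)^n - 3 n - 1.
Apply T(0) = 1: A - 1 = 1 ⇒ A = 2.
So T(n) = 2 \left(-1\right)^{n} - 3 n - 1.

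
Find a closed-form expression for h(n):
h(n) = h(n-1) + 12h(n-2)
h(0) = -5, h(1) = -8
Characteristic equation: x² - x - 12 = 0, which factors as (x - (4))(x - (-3)) = 0.
Roots r₁ = 4, r₂ = -3 (distinct).
General solution: h(n) = A·(4)^n + B·(-3)^n.
From h(0) = -5: A + B = -5.
From h(1) = -8: 4A - 3B = -8.
Solving: A = - \frac{23}{7}, B = - \frac{12}{7}.
So h(n) = - \frac{12 \left(-3\right)^{n}}{7} - \frac{23 \cdot 4^{n}}{7}.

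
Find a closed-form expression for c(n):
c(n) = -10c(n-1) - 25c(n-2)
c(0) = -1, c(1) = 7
Characteristic equation: x² + 10x + 25 = 0, which is (x - (-5))².
Repeated root r = -5.
General solution: c(n) = (A + Bn)·(-5)^n.
From c(0) = -1: A = -1.
From c(1) = 7: (A + B)·(-5) = 7 ⇒ B = - \frac{2}{5}.
So c(n) = \left(- \frac{2 n}{5} - 1\right) \cdot (-5)^n.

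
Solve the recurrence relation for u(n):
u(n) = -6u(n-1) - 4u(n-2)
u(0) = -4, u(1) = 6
Characteristic equation: x² + 6x + 4 = 0.
Discriminant Δ = (-6)² + 4·(-4) = 20.
Roots r₁,₂ = (-6 ± √20)/2, so r₁ = -3 + \sqrt{5}, r₂ = -3 - \sqrt{5}.
General solution: u(n) = A·r₁^n + B·r₂^n.
From the initial conditions, A + B = -4 and r₁A + r₂B = 6.
Since r₁ - r₂ = √20: A = (6 - (-4)r₂)/√20 = -2 - \frac{3 \sqrt{5}}{5}, and B = -4 - A = -2 + \frac{3 \sqrt{5}}{5}.
So u(n) = \left(-2 - \frac{3 \sqrt{5}}{5}\right)\left(-3 + \sqrt{5}\right)^n + \left(-2 + \frac{3 \sqrt{5}}{5}\right)\left(-3 - \sqrt{5}\right)^n.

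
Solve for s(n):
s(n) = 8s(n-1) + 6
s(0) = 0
First-order linear non-homogeneous.
Homogeneous solution: s_h(n) = A·(8)^n.
Try constant particular solution s_p = K: K = 8K + 6 ⇒ K = - \frac{6}{7}.
General: s(n) = A·(8)^n - \frac{6}{7}.
Apply s(0) = 0: A - \frac{6}{7} = 0 ⇒ A = \frac{6}{7}.
So s(n) = \frac{6 \cdot 8^{n}}{7} - \frac{6}{7}.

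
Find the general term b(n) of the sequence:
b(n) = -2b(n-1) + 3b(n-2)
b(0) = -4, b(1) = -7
Characteristic equation: x² + 2x - 3 = 0, which factors as (x - (1))(x - (-3)) = 0.
Roots r₁ = 1, r₂ = -3 (distinct).
General solution: b(n) = A·(1)^n + B·(-3)^n.
From b(0) = -4: A + B = -4.
From b(1) = -7: A - 3B = -7.
Solving: A = - \frac{19}{4}, B = \frac{3}{4}.
So b(n) = \frac{3 \left(-3\right)^{n}}{4} - \frac{19}{4}.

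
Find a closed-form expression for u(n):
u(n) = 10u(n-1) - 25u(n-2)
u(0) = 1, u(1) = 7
Characteristic equation: x² - 10x + 25 = 0, which is (x - (5))².
Repeated root r = 5.
General solution: u(n) = (A + Bn)·(5)^n.
From u(0) = 1: A = 1.
From u(1) = 7: (A + B)·(5) = 7 ⇒ B = \frac{2}{5}.
So u(n) = \left(\frac{2 n}{5} + 1\right) \cdot (5)^n.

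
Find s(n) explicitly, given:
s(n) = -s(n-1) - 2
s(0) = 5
First-order linear non-homogeneous.
Homogeneous solution: s_h(n) = A·(-1)^n.
Try constant particular solution s_p = K: K = -K - 2 ⇒ K = -1.
General: s(n) = A·(-1)^n - 1.
Apply s(0) = 5: A - 1 = 5 ⇒ A = 6.
So s(n) = 6 \left(-1\right)^{n} - 1.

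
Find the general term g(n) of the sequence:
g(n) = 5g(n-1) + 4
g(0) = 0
First-order linear non-homogeneous.
Homogeneous solution: g_h(n) = A·(5)^n.
Try constant particular solution g_p = K: K = 5K + 4 ⇒ K = -1.
General: g(n) = A·(5)^n - 1.
Apply g(0) = 0: A - 1 = 0 ⇒ A = 1.
So g(n) = 5^{n} - 1.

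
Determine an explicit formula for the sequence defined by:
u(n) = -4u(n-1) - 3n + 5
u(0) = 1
First-order linear with linear forcing.
Homogeneous solution: u_h(n) = A·(-4)^n.
Try particular u_p(n) = pn + q. Substituting:
  pn + q = -4(p(n-1) + q) - 3n + 5.
Matching the n-coefficient: p = -4p - 3 ⇒ p = - \frac{3}{5}.
Matching constants: q = 4p - 4q + 5 ⇒ q = \frac{13}{25}.
General: u(n) = A·(-4)^n - \frac{3 n}{5} + \frac{13}{25}.
Apply u(0) = 1: A + \frac{13}{25} = 1 ⇒ A = \frac{12}{25}.
So u(n) = \frac{12 \left(-4\right)^{n}}{25} - \frac{3 n}{5} + \frac{13}{25}.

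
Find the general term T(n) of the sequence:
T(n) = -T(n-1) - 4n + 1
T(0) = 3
First-order linear with linear forcing.
Homogeneous solution: T_h(n) = A·(-1)^n.
Try particular T_p(n) = pn + q. Substituting:
  pn + q = -(p(n-1) + q) - 4n + 1.
Matching the n-coefficient: p = -p - 4 ⇒ p = -2.
Matching constants: q = p - q + 1 ⇒ q = - \frac{1}{2}.
General: T(n) = A·(-1)^n - 2 n - \frac{1}{2}.
Apply T(0) = 3: A - \frac{1}{2} = 3 ⇒ A = \frac{7}{2}.
So T(n) = \frac{7 \left(-1\right)^{n}}{2} - 2 n - \frac{1}{2}.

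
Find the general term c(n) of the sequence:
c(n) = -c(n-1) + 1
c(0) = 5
First-order linear non-homogeneous.
Homogeneous solution: c_h(n) = A·(-1)^n.
Try constant particular solution c_p = K: K = -K + 1 ⇒ K = \frac{1}{2}.
General: c(n) = A·(-1)^n + \frac{1}{2}.
Apply c(0) = 5: A + \frac{1}{2} = 5 ⇒ A = \frac{9}{2}.
So c(n) = \frac{9 \left(-1\right)^{n}}{2} + \frac{1}{2}.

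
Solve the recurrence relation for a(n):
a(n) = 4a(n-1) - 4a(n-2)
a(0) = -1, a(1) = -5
Characteristic equation: x² - 4x + 4 = 0, which is (x - (2))².
Repeated root r = 2.
General solution: a(n) = (A + Bn)·(2)^n.
From a(0) = -1: A = -1.
From a(1) = -5: (A + B)·(2) = -5 ⇒ B = - \frac{3}{2}.
So a(n) = \left(- \frac{3 n}{2} - 1\right) \cdot (2)^n.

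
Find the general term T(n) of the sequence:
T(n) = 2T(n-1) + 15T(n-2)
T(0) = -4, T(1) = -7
Characteristic equation: x² - 2x - 15 = 0, which factors as (x - (5))(x - (-3)) = 0.
Roots r₁ = 5, r₂ = -3 (distinct).
General solution: T(n) = A·(5)^n + B·(-3)^n.
From T(0) = -4: A + B = -4.
From T(1) = -7: 5A - 3B = -7.
Solving: A = - \frac{19}{8}, B = - \frac{13}{8}.
So T(n) = - \frac{13 \left(-3\right)^{n}}{8} - \frac{19 \cdot 5^{n}}{8}.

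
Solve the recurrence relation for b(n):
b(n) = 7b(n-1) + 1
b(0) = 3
First-order linear non-homogeneous.
Homogeneous solution: b_h(n) = A·(7)^n.
Try constant particular solution b_p = K: K = 7K + 1 ⇒ K = - \frac{1}{6}.
General: b(n) = A·(7)^n - \frac{1}{6}.
Apply b(0) = 3: A - \frac{1}{6} = 3 ⇒ A = \frac{19}{6}.
So b(n) = \frac{19 \cdot 7^{n}}{6} - \frac{1}{6}.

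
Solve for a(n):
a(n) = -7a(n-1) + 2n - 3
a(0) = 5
First-order linear with linear forcing.
Homogeneous solution: a_h(n) = A·(-7)^n.
Try particular a_p(n) = pn + q. Substituting:
  pn + q = -7(p(n-1) + q) + 2n - 3.
Matching the n-coefficient: p = -7p + 2 ⇒ p = \frac{1}{4}.
Matching constants: q = 7p - 7q - 3 ⇒ q = - \frac{5}{32}.
General: a(n) = A·(-7)^n + \frac{n}{4} - \frac{5}{32}.
Apply a(0) = 5: A - \frac{5}{32} = 5 ⇒ A = \frac{165}{32}.
So a(n) = \frac{165 \left(-7\right)^{n}}{32} + \frac{n}{4} - \frac{5}{32}.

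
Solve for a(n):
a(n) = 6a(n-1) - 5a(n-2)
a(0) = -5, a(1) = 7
Characteristic equation: x² - 6x + 5 = 0, which factors as (x - (5))(x - (1)) = 0.
Roots r₁ = 5, r₂ = 1 (distinct).
General solution: a(n) = A·(5)^n + B·(1)^n.
From a(0) = -5: A + B = -5.
From a(1) = 7: 5A + B = 7.
Solving: A = 3, B = -8.
So a(n) = 3 \cdot 5^{n} - 8.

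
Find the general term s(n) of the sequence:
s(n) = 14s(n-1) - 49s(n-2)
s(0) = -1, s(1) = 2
Characteristic equation: x² - 14x + 49 = 0, which is (x - (7))².
Repeated root r = 7.
General solution: s(n) = (A + Bn)·(7)^n.
From s(0) = -1: A = -1.
From s(1) = 2: (A + B)·(7) = 2 ⇒ B = \frac{9}{7}.
So s(n) = \left(\frac{9 n}{7} - 1\right) \cdot (7)^n.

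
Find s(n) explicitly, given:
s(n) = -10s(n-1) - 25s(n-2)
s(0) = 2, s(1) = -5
Characteristic equation: x² + 10x + 25 = 0, which is (x - (-5))².
Repeated root r = -5.
General solution: s(n) = (A + Bn)·(-5)^n.
From s(0) = 2: A = 2.
From s(1) = -5: (A + B)·(-5) = -5 ⇒ B = -1.
So s(n) = \left(2 - n\right) \cdot (-5)^n.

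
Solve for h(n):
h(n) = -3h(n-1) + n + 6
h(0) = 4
First-order linear with linear forcing.
Homogeneous solution: h_h(n) = A·(-3)^n.
Try particular h_p(n) = pn + q. Substituting:
  pn + q = -3(p(n-1) + q) + n + 6.
Matching the n-coefficient: p = -3p + 1 ⇒ p = \frac{1}{4}.
Matching constants: q = 3p - 3q + 6 ⇒ q = \frac{27}{16}.
General: h(n) = A·(-3)^n + \frac{n}{4} + \frac{27}{16}.
Apply h(0) = 4: A + \frac{27}{16} = 4 ⇒ A = \frac{37}{16}.
So h(n) = \frac{37 \left(-3\right)^{n}}{16} + \frac{n}{4} + \frac{27}{16}.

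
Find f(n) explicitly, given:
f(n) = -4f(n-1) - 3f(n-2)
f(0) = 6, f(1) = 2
Characteristic equation: x² + 4x + 3 = 0, which factors as (x - (-3))(x - (-1)) = 0.
Roots r₁ = -3, r₂ = -1 (distinct).
General solution: f(n) = A·(-3)^n + B·(-1)^n.
From f(0) = 6: A + B = 6.
From f(1) = 2: -3A - B = 2.
Solving: A = -4, B = 10.
So f(n) = 10 \left(-1\right)^{n} - 4 \left(-3\right)^{n}.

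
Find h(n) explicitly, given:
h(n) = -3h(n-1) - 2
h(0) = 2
First-order linear non-homogeneous.
Homogeneous solution: h_h(n) = A·(-3)^n.
Try constant particular solution h_p = K: K = -3K - 2 ⇒ K = - \frac{1}{2}.
General: h(n) = A·(-3)^n - \frac{1}{2}.
Apply h(0) = 2: A - \frac{1}{2} = 2 ⇒ A = \frac{5}{2}.
So h(n) = \frac{5 \left(-3\right)^{n}}{2} - \frac{1}{2}.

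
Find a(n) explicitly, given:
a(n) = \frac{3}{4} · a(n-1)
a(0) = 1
Pure geometric recurrence with ratio \frac{3}{4}.
By induction a(n) = a(0) · (\frac{3}{4})^n = \left(\frac{3}{4}\right)^{n}.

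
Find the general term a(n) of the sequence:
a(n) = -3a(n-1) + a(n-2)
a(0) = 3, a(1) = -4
Characteristic equation: x² + 3x - 1 = 0.
Discriminant Δ = (-3)² + 4·(1) = 13.
Roots r₁,₂ = (-3 ± √13)/2, so r₁ = - \frac{3}{2} + \frac{\sqrt{13}}{2}, r₂ = - \frac{\sqrt{13}}{2} - \frac{3}{2}.
General solution: a(n) = A·r₁^n + B·r₂^n.
From the initial conditions, A + B = 3 and r₁A + r₂B = -4.
Since r₁ - r₂ = √13: A = (-4 - (3)r₂)/√13 = \frac{\sqrt{13}}{26} + \frac{3}{2}, and B = 3 - A = \frac{3}{2} - \frac{\sqrt{13}}{26}.
So a(n) = \left(\frac{\sqrt{13}}{26} + \frac{3}{2}\right)\left(- \frac{3}{2} + \frac{\sqrt{13}}{2}\right)^n + \left(\frac{3}{2} - \frac{\sqrt{13}}{26}\right)\left(- \frac{\sqrt{13}}{2} - \frac{3}{2}\right)^n.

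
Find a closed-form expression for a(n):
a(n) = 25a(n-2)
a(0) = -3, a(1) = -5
Characteristic equation: x² - 25 = 0, which factors as (x - (-5))(x - (5)) = 0.
Roots r₁ = -5, r₂ = 5 (distinct).
General solution: a(n) = A·(-5)^n + B·(5)^n.
From a(0) = -3: A + B = -3.
From a(1) = -5: -5A + 5B = -5.
Solving: A = -1, B = -2.
So a(n) = - \left(-5\right)^{n} - 2 \cdot 5^{n}.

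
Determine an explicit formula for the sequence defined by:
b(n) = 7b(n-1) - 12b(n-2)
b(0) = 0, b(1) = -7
Characteristic equation: x² - 7x + 12 = 0, which factors as (x - (3))(x - (4)) = 0.
Roots r₁ = 3, r₂ = 4 (distinct).
General solution: b(n) = A·(3)^n + B·(4)^n.
From b(0) = 0: A + B = 0.
From b(1) = -7: 3A + 4B = -7.
Solving: A = 7, B = -7.
So b(n) = 7 \cdot 3^{n} - 7 \cdot 4^{n}.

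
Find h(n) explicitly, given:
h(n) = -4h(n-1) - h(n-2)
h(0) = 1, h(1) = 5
Characteristic equation: x² + 4x + 1 = 0.
Discriminant Δ = (-4)² + 4·(-1) = 12.
Roots r₁,₂ = (-4 ± √12)/2, so r₁ = -2 + \sqrt{3}, r₂ = -2 - \sqrt{3}.
General solution: h(n) = A·r₁^n + B·r₂^n.
From the initial conditions, A + B = 1 and r₁A + r₂B = 5.
Since r₁ - r₂ = √12: A = (5 - (1)r₂)/√12 = \frac{1}{2} + \frac{7 \sqrt{3}}{6}, and B = 1 - A = \frac{1}{2} - \frac{7 \sqrt{3}}{6}.
So h(n) = \left(\frac{1}{2} + \frac{7 \sqrt{3}}{6}\right)\left(-2 + \sqrt{3}\right)^n + \left(\frac{1}{2} - \frac{7 \sqrt{3}}{6}\right)\left(-2 - \sqrt{3}\right)^n.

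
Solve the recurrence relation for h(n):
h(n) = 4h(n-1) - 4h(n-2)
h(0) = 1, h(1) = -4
Characteristic equation: x² - 4x + 4 = 0, which is (x - (2))².
Repeated root r = 2.
General solution: h(n) = (A + Bn)·(2)^n.
From h(0) = 1: A = 1.
From h(1) = -4: (A + B)·(2) = -4 ⇒ B = -3.
So h(n) = \left(1 - 3 n\right) \cdot (2)^n.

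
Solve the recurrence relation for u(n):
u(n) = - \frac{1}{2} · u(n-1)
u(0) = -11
Pure geometric recurrence with ratio - \frac{1}{2}.
By induction u(n) = u(0) · (- \frac{1}{2})^n = - 11 \left(- \frac{1}{2}\right)^{n}.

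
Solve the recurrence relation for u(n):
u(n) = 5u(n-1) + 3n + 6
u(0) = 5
First-order linear with linear forcing.
Homogeneous solution: u_h(n) = A·(5)^n.
Try particular u_p(n) = pn + q. Substituting:
  pn + q = 5(p(n-1) + q) + 3n + 6.
Matching the n-coefficient: p = 5p + 3 ⇒ p = - \frac{3}{4}.
Matching constants: q = -5p + 5q + 6 ⇒ q = - \frac{39}{16}.
General: u(n) = A·(5)^n - \frac{3 n}{4} - \frac{39}{16}.
Apply u(0) = 5: A - \frac{39}{16} = 5 ⇒ A = \frac{119}{16}.
So u(n) = \frac{119 \cdot 5^{n}}{16} - \frac{3 n}{4} - \frac{39}{16}.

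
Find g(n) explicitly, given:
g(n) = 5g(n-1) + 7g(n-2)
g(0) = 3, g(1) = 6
Characteristic equation: x² - 5x - 7 = 0.
Discriminant Δ = (5)² + 4·(7) = 53.
Roots r₁,₂ = (5 ± √53)/2, so r₁ = \frac{5}{2} + \frac{\sqrt{53}}{2}, r₂ = \frac{5}{2} - \frac{\sqrt{53}}{2}.
General solution: g(n) = A·r₁^n + B·r₂^n.
From the initial conditions, A + B = 3 and r₁A + r₂B = 6.
Since r₁ - r₂ = √53: A = (6 - (3)r₂)/√53 = \frac{3}{2} - \frac{3 \sqrt{53}}{106}, and B = 3 - A = \frac{3 \sqrt{53}}{106} + \frac{3}{2}.
So g(n) = \left(\frac{3}{2} - \frac{3 \sqrt{53}}{106}\right)\left(\frac{5}{2} + \frac{\sqrt{53}}{2}\right)^n + \left(\frac{3 \sqrt{53}}{106} + \frac{3}{2}\right)\left(\frac{5}{2} - \frac{\sqrt{53}}{2}\right)^n.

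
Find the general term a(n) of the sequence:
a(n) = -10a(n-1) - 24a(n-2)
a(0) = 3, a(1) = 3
Characteristic equation: x² + 10x + 24 = 0, which factors as (x - (-6))(x - (-4)) = 0.
Roots r₁ = -6, r₂ = -4 (distinct).
General solution: a(n) = A·(-6)^n + B·(-4)^n.
From a(0) = 3: A + B = 3.
From a(1) = 3: -6A - 4B = 3.
Solving: A = - \frac{15}{2}, B = \frac{21}{2}.
So a(n) = \frac{21 \left(-4\right)^{n}}{2} - \frac{15 \left(-6\right)^{n}}{2}.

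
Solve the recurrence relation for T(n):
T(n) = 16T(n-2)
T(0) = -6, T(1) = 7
Characteristic equation: x² - 16 = 0, which factors as (x - (-4))(x - (4)) = 0.
Roots r₁ = -4, r₂ = 4 (distinct).
General solution: T(n) = A·(-4)^n + B·(4)^n.
From T(0) = -6: A + B = -6.
From T(1) = 7: -4A + 4B = 7.
Solving: A = - \frac{31}{8}, B = - \frac{17}{8}.
So T(n) = - \frac{31 \left(-4\right)^{n}}{8} - \frac{17 \cdot 4^{n}}{8}.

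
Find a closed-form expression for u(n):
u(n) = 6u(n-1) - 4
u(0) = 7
First-order linear non-homogeneous.
Homogeneous solution: u_h(n) = A·(6)^n.
Try constant particular solution u_p = K: K = 6K - 4 ⇒ K = \frac{4}{5}.
General: u(n) = A·(6)^n + \frac{4}{5}.
Apply u(0) = 7: A + \frac{4}{5} = 7 ⇒ A = \frac{31}{5}.
So u(n) = \frac{31 \cdot 6^{n}}{5} + \frac{4}{5}.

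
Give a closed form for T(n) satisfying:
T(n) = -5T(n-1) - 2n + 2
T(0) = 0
First-order linear with linear forcing.
Homogeneous solution: T_h(n) = A·(-5)^n.
Try particular T_p(n) = pn + q. Substituting:
  pn + q = -5(p(n-1) + q) - 2n + 2.
Matching the n-coefficient: p = -5p - 2 ⇒ p = - \frac{1}{3}.
Matching constants: q = 5p - 5q + 2 ⇒ q = \frac{1}{18}.
General: T(n) = A·(-5)^n - \frac{n}{3} + \frac{1}{18}.
Apply T(0) = 0: A + \frac{1}{18} = 0 ⇒ A = - \frac{1}{18}.
So T(n) = - \frac{\left(-5\right)^{n}}{18} - \frac{n}{3} + \frac{1}{18}.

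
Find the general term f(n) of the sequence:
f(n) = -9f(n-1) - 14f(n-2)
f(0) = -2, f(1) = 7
Characteristic equation: x² + 9x + 14 = 0, which factors as (x - (-2))(x - (-7)) = 0.
Roots r₁ = -2, r₂ = -7 (distinct).
General solution: f(n) = A·(-2)^n + B·(-7)^n.
From f(0) = -2: A + B = -2.
From f(1) = 7: -2A - 7B = 7.
Solving: A = - \frac{7}{5}, B = - \frac{3}{5}.
So f(n) = - \frac{7 \left(-2\right)^{n}}{5} - \frac{3 \left(-7\right)^{n}}{5}.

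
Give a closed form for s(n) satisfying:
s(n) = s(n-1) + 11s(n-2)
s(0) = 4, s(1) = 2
Characteristic equation: x² - x - 11 = 0.
Discriminant Δ = (1)² + 4·(11) = 45.
Roots r₁,₂ = (1 ± √45)/2, so r₁ = \frac{1}{2} + \frac{3 \sqrt{5}}{2}, r₂ = \frac{1}{2} - \frac{3 \sqrt{5}}{2}.
General solution: s(n) = A·r₁^n + B·r₂^n.
From the initial conditions, A + B = 4 and r₁A + r₂B = 2.
Since r₁ - r₂ = √45: A = (2 - (4)r₂)/√45 = 2, and B = 4 - A = 2.
So s(n) = \left(2\right)\left(\frac{1}{2} + \frac{3 \sqrt{5}}{2}\right)^n + \left(2\right)\left(\frac{1}{2} - \frac{3 \sqrt{5}}{2}\right)^n.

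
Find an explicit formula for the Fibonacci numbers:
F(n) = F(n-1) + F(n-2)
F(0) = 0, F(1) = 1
This is the Fibonacci sequence.
Characteristic equation: x² - x - 1 = 0; roots r₁ = \frac{1}{2} + \frac{\sqrt{5}}{2}, r₂ = \frac{1}{2} - \frac{\sqrt{5}}{2}.
General: F(n) = A·r₁^n + B·r₂^n. Solving with F(0)=0, F(1)=1 gives A = \frac{\sqrt{5}}{5}, B = - \frac{\sqrt{5}}{5}.
So F(n) = \frac{2^{- n} \sqrt{5} \left(- \left(1 - \sqrt{5}\right)^{n} + \left(1 + \sqrt{5}\right)^{n}\right)}{5}.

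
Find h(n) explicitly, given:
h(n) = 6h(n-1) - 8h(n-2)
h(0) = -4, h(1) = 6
Characteristic equation: x² - 6x + 8 = 0, which factors as (x - (2))(x - (4)) = 0.
Roots r₁ = 2, r₂ = 4 (distinct).
General solution: h(n) = A·(2)^n + B·(4)^n.
From h(0) = -4: A + B = -4.
From h(1) = 6: 2A + 4B = 6.
Solving: A = -11, B = 7.
So h(n) = - 11 \cdot 2^{n} + 7 \cdot 4^{n}.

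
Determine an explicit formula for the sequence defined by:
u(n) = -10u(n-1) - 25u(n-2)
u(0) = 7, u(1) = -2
Characteristic equation: x² + 10x + 25 = 0, which is (x - (-5))².
Repeated root r = -5.
General solution: u(n) = (A + Bn)·(-5)^n.
From u(0) = 7: A = 7.
From u(1) = -2: (A + B)·(-5) = -2 ⇒ B = - \frac{33}{5}.
So u(n) = \left(7 - \frac{33 n}{5}\right) \cdot (-5)^n.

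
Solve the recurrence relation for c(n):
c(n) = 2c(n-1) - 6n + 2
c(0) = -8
First-order linear with linear forcing.
Homogeneous solution: c_h(n) = A·(2)^n.
Try particular c_p(n) = pn + q. Substituting:
  pn + q = 2(p(n-1) + q) - 6n + 2.
Matching the n-coefficient: p = 2p - 6 ⇒ p = 6.
Matching constants: q = -2p + 2q + 2 ⇒ q = 10.
General: c(n) = A·(2)^n + 6 n + 10.
Apply c(0) = -8: A + 10 = -8 ⇒ A = -18.
So c(n) = - 18 \cdot 2^{n} + 6 n + 10.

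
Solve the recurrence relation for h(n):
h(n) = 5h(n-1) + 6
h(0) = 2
First-order linear non-homogeneous.
Homogeneous solution: h_h(n) = A·(5)^n.
Try constant particular solution h_p = K: K = 5K + 6 ⇒ K = - \frac{3}{2}.
General: h(n) = A·(5)^n - \frac{3}{2}.
Apply h(0) = 2: A - \frac{3}{2} = 2 ⇒ A = \frac{7}{2}.
So h(n) = \frac{7 \cdot 5^{n}}{2} - \frac{3}{2}.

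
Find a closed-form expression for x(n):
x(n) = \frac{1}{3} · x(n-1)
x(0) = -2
Pure geometric recurrence with ratio \frac{1}{3}.
By induction x(n) = x(0) · (\frac{1}{3})^n = - 2 \cdot 3^{- n}.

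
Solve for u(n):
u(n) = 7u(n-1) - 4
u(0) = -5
First-order linear non-homogeneous.
Homogeneous solution: u_h(n) = A·(7)^n.
Try constant particular solution u_p = K: K = 7K - 4 ⇒ K = \frac{2}{3}.
General: u(n) = A·(7)^n + \frac{2}{3}.
Apply u(0) = -5: A + \frac{2}{3} = -5 ⇒ A = - \frac{17}{3}.
So u(n) = \frac{2}{3} - \frac{17 \cdot 7^{n}}{3}.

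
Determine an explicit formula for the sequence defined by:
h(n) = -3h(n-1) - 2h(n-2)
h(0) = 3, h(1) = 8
Characteristic equation: x² + 3x + 2 = 0, which factors as (x - (-2))(x - (-1)) = 0.
Roots r₁ = -2, r₂ = -1 (distinct).
General solution: h(n) = A·(-2)^n + B·(-1)^n.
From h(0) = 3: A + B = 3.
From h(1) = 8: -2A - B = 8.
Solving: A = -11, B = 14.
So h(n) = 14 \left(-1\right)^{n} - 11 \left(-2\right)^{n}.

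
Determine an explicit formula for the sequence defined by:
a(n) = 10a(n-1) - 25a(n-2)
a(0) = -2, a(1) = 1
Characteristic equation: x² - 10x + 25 = 0, which is (x - (5))².
Repeated root r = 5.
General solution: a(n) = (A + Bn)·(5)^n.
From a(0) = -2: A = -2.
From a(1) = 1: (A + B)·(5) = 1 ⇒ B = \frac{11}{5}.
So a(n) = \left(\frac{11 n}{5} - 2\right) \cdot (5)^n.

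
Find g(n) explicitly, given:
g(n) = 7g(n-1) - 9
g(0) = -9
First-order linear non-homogeneous.
Homogeneous solution: g_h(n) = A·(7)^n.
Try constant particular solution g_p = K: K = 7K - 9 ⇒ K = \frac{3}{2}.
General: g(n) = A·(7)^n + \frac{3}{2}.
Apply g(0) = -9: A + \frac{3}{2} = -9 ⇒ A = - \frac{21}{2}.
So g(n) = \frac{3}{2} - \frac{21 \cdot 7^{n}}{2}.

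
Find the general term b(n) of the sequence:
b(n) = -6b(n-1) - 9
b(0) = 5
First-order linear non-homogeneous.
Homogeneous solution: b_h(n) = A·(-6)^n.
Try constant particular solution b_p = K: K = -6K - 9 ⇒ K = - \frac{9}{7}.
General: b(n) = A·(-6)^n - \frac{9}{7}.
Apply b(0) = 5: A - \frac{9}{7} = 5 ⇒ A = \frac{44}{7}.
So b(n) = \frac{44 \left(-6\right)^{n}}{7} - \frac{9}{7}.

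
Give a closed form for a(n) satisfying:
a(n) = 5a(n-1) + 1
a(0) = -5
First-order linear non-homogeneous.
Homogeneous solution: a_h(n) = A·(5)^n.
Try constant particular solution a_p = K: K = 5K + 1 ⇒ K = - \frac{1}{4}.
General: a(n) = A·(5)^n - \frac{1}{4}.
Apply a(0) = -5: A - \frac{1}{4} = -5 ⇒ A = - \frac{19}{4}.
So a(n) = - \frac{19 \cdot 5^{n}}{4} - \frac{1}{4}.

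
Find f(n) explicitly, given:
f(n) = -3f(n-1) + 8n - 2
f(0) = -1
First-order linear with linear forcing.
Homogeneous solution: f_h(n) = A·(-3)^n.
Try particular f_p(n) = pn + q. Substituting:
  pn + q = -3(p(n-1) + q) + 8n - 2.
Matching the n-coefficient: p = -3p + 8 ⇒ p = 2.
Matching constants: q = 3p - 3q - 2 ⇒ q = 1.
General: f(n) = A·(-3)^n + 2 n + 1.
Apply f(0) = -1: A + 1 = -1 ⇒ A = -2.
So f(n) = - 2 \left(-3\right)^{n} + 2 n + 1.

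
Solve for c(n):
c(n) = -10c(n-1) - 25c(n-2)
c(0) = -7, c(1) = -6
Characteristic equation: x² + 10x + 25 = 0, which is (x - (-5))².
Repeated root r = -5.
General solution: c(n) = (A + Bn)·(-5)^n.
From c(0) = -7: A = -7.
From c(1) = -6: (A + B)·(-5) = -6 ⇒ B = \frac{41}{5}.
So c(n) = \left(\frac{41 n}{5} - 7\right) \cdot (-5)^n.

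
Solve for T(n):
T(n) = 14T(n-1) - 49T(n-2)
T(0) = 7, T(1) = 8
Characteristic equation: x² - 14x + 49 = 0, which is (x - (7))².
Repeated root r = 7.
General solution: T(n) = (A + Bn)·(7)^n.
From T(0) = 7: A = 7.
From T(1) = 8: (A + B)·(7) = 8 ⇒ B = - \frac{41}{7}.
So T(n) = \left(7 - \frac{41 n}{7}\right) \cdot (7)^n.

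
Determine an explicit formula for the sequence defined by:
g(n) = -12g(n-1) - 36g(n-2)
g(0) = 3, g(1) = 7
Characteristic equation: x² + 12x + 36 = 0, which is (x - (-6))².
Repeated root r = -6.
General solution: g(n) = (A + Bn)·(-6)^n.
From g(0) = 3: A = 3.
From g(1) = 7: (A + B)·(-6) = 7 ⇒ B = - \frac{25}{6}.
So g(n) = \left(3 - \frac{25 n}{6}\right) \cdot (-6)^n.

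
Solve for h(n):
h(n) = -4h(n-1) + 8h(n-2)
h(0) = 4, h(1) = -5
Characteristic equation: x² + 4x - 8 = 0.
Discriminant Δ = (-4)² + 4·(8) = 48.
Roots r₁,₂ = (-4 ± √48)/2, so r₁ = -2 + 2 \sqrt{3}, r₂ = - 2 \sqrt{3} - 2.
General solution: h(n) = A·r₁^n + B·r₂^n.
From the initial conditions, A + B = 4 and r₁A + r₂B = -5.
Since r₁ - r₂ = √48: A = (-5 - (4)r₂)/√48 = \frac{\sqrt{3}}{4} + 2, and B = 4 - A = 2 - \frac{\sqrt{3}}{4}.
So h(n) = \left(\frac{\sqrt{3}}{4} + 2\right)\left(-2 + 2 \sqrt{3}\right)^n + \left(2 - \frac{\sqrt{3}}{4}\right)\left(- 2 \sqrt{3} - 2\right)^n.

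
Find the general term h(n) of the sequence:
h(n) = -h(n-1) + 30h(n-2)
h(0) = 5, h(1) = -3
Characteristic equation: x² + x - 30 = 0, which factors as (x - (5))(x - (-6)) = 0.
Roots r₁ = 5, r₂ = -6 (distinct).
General solution: h(n) = A·(5)^n + B·(-6)^n.
From h(0) = 5: A + B = 5.
From h(1) = -3: 5A - 6B = -3.
Solving: A = \frac{27}{11}, B = \frac{28}{11}.
So h(n) = \frac{28 \left(-6\right)^{n}}{11} + \frac{27 \cdot 5^{n}}{11}.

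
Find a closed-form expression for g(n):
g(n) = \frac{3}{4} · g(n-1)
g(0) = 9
Pure geometric recurrence with ratio \frac{3}{4}.
By induction g(n) = g(0) · (\frac{3}{4})^n = 9 \left(\frac{3}{4}\right)^{n}.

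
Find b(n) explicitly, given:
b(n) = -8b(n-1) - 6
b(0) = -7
First-order linear non-homogeneous.
Homogeneous solution: b_h(n) = A·(-8)^n.
Try constant particular solution b_p = K: K = -8K - 6 ⇒ K = - \frac{2}{3}.
General: b(n) = A·(-8)^n - \frac{2}{3}.
Apply b(0) = -7: A - \frac{2}{3} = -7 ⇒ A = - \frac{19}{3}.
So b(n) = - \frac{19 \left(-8\right)^{n}}{3} - \frac{2}{3}.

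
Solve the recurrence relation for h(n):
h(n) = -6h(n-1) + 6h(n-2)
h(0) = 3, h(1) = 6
Characteristic equation: x² + 6x - 6 = 0.
Discriminant Δ = (-6)² + 4·(6) = 60.
Roots r₁,₂ = (-6 ± √60)/2, so r₁ = -3 + \sqrt{15}, r₂ = - \sqrt{15} - 3.
General solution: h(n) = A·r₁^n + B·r₂^n.
From the initial conditions, A + B = 3 and r₁A + r₂B = 6.
Since r₁ - r₂ = √60: A = (6 - (3)r₂)/√60 = \frac{3}{2} + \frac{\sqrt{15}}{2}, and B = 3 - A = \frac{3}{2} - \frac{\sqrt{15}}{2}.
So h(n) = \left(\frac{3}{2} + \frac{\sqrt{15}}{2}\right)\left(-3 + \sqrt{15}\right)^n + \left(\frac{3}{2} - \frac{\sqrt{15}}{2}\right)\left(- \sqrt{15} - 3\right)^n.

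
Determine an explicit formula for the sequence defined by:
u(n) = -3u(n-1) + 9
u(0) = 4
First-order linear non-homogeneous.
Homogeneous solution: u_h(n) = A·(-3)^n.
Try constant particular solution u_p = K: K = -3K + 9 ⇒ K = \frac{9}{4}.
General: u(n) = A·(-3)^n + \frac{9}{4}.
Apply u(0) = 4: A + \frac{9}{4} = 4 ⇒ A = \frac{7}{4}.
So u(n) = \frac{7 \left(-3\right)^{n}}{4} + \frac{9}{4}.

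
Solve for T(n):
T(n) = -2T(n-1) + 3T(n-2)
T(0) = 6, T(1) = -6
Characteristic equation: x² + 2x - 3 = 0, which factors as (x - (-3))(x - (1)) = 0.
Roots r₁ = -3, r₂ = 1 (distinct).
General solution: T(n) = A·(-3)^n + B·(1)^n.
From T(0) = 6: A + B = 6.
From T(1) = -6: -3A + B = -6.
Solving: A = 3, B = 3.
So T(n) = 3 \left(-3\right)^{n} + 3.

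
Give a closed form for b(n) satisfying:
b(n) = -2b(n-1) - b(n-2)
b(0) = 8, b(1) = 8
Characteristic equation: x² + 2x + 1 = 0, which is (x - (-1))².
Repeated root r = -1.
General solution: b(n) = (A + Bn)·(-1)^n.
From b(0) = 8: A = 8.
From b(1) = 8: (A + B)·(-1) = 8 ⇒ B = -16.
So b(n) = \left(8 - 16 n\right) \cdot (-1)^n.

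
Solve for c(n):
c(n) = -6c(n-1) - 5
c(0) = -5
First-order linear non-homogeneous.
Homogeneous solution: c_h(n) = A·(-6)^n.
Try constant particular solution c_p = K: K = -6K - 5 ⇒ K = - \frac{5}{7}.
General: c(n) = A·(-6)^n - \frac{5}{7}.
Apply c(0) = -5: A - \frac{5}{7} = -5 ⇒ A = - \frac{30}{7}.
So c(n) = - \frac{30 \left(-6\right)^{n}}{7} - \frac{5}{7}.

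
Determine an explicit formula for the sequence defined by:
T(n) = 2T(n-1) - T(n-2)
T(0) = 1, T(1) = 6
Characteristic equation: x² - 2x + 1 = 0, which is (x - (1))².
Repeated root r = 1.
General solution: T(n) = (A + Bn)·(1)^n.
From T(0) = 1: A = 1.
From T(1) = 6: (A + B)·(1) = 6 ⇒ B = 5.
So T(n) = \left(5 n + 1\right) \cdot (1)^n.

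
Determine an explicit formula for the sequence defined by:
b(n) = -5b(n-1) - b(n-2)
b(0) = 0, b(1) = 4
Characteristic equation: x² + 5x + 1 = 0.
Discriminant Δ = (-5)² + 4·(-1) = 21.
Roots r₁,₂ = (-5 ± √21)/2, so r₁ = - \frac{5}{2} + \frac{\sqrt{21}}{2}, r₂ = - \frac{5}{2} - \frac{\sqrt{21}}{2}.
General solution: b(n) = A·r₁^n + B·r₂^n.
From the initial conditions, A + B = 0 and r₁A + r₂B = 4.
Since r₁ - r₂ = √21: A = (4 - (0)r₂)/√21 = \frac{4 \sqrt{21}}{21}, and B = 0 - A = - \frac{4 \sqrt{21}}{21}.
So b(n) = \left(\frac{4 \sqrt{21}}{21}\right)\left(- \frac{5}{2} + \frac{\sqrt{21}}{2}\right)^n + \left(- \frac{4 \sqrt{21}}{21}\right)\left(- \frac{5}{2} - \frac{\sqrt{21}}{2}\right)^n.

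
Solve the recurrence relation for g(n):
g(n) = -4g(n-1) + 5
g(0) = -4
First-order linear non-homogeneous.
Homogeneous solution: g_h(n) = A·(-4)^n.
Try constant particular solution g_p = K: K = -4K + 5 ⇒ K = 1.
General: g(n) = A·(-4)^n + 1.
Apply g(0) = -4: A + 1 = -4 ⇒ A = -5.
So g(n) = 1 - 5 \left(-4\right)^{n}.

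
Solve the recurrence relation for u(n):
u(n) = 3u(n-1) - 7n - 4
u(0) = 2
First-order linear with linear forcing.
Homogeneous solution: u_h(n) = A·(3)^n.
Try particular u_p(n) = pn + q. Substituting:
  pn + q = 3(p(n-1) + q) - 7n - 4.
Matching the n-coefficient: p = 3p - 7 ⇒ p = \frac{7}{2}.
Matching constants: q = -3p + 3q - 4 ⇒ q = \frac{29}{4}.
General: u(n) = A·(3)^n + \frac{7 n}{2} + \frac{29}{4}.
Apply u(0) = 2: A + \frac{29}{4} = 2 ⇒ A = - \frac{21}{4}.
So u(n) = - \frac{21 \cdot 3^{n}}{4} + \frac{7 n}{2} + \frac{29}{4}.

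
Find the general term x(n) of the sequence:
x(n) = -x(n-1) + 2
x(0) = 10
First-order linear non-homogeneous.
Homogeneous solution: x_h(n) = A·(-1)^n.
Try constant particular solution x_p = K: K = -K + 2 ⇒ K = 1.
General: x(n) = A·(-1)^n + 1.
Apply x(0) = 10: A + 1 = 10 ⇒ A = 9.
So x(n) = 9 \left(-1\right)^{n} + 1.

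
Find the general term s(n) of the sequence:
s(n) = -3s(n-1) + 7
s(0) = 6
First-order linear non-homogeneous.
Homogeneous solution: s_h(n) = A·(-3)^n.
Try constant particular solution s_p = K: K = -3K + 7 ⇒ K = \frac{7}{4}.
General: s(n) = A·(-3)^n + \frac{7}{4}.
Apply s(0) = 6: A + \frac{7}{4} = 6 ⇒ A = \frac{17}{4}.
So s(n) = \frac{17 \left(-3\right)^{n}}{4} + \frac{7}{4}.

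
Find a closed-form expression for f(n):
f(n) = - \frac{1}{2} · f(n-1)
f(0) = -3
Pure geometric recurrence with ratio - \frac{1}{2}.
By induction f(n) = f(0) · (- \frac{1}{2})^n = - 3 \left(- \frac{1}{2}\right)^{n}.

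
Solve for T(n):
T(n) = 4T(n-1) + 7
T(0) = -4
First-order linear non-homogeneous.
Homogeneous solution: T_h(n) = A·(4)^n.
Try constant particular solution T_p = K: K = 4K + 7 ⇒ K = - \frac{7}{3}.
General: T(n) = A·(4)^n - \frac{7}{3}.
Apply T(0) = -4: A - \frac{7}{3} = -4 ⇒ A = - \frac{5}{3}.
So T(n) = - \frac{5 \cdot 4^{n}}{3} - \frac{7}{3}.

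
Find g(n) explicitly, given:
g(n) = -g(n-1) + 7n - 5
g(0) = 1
First-order linear with linear forcing.
Homogeneous solution: g_h(n) = A·(-1)^n.
Try particular g_p(n) = pn + q. Substituting:
  pn + q = -(p(n-1) + q) + 7n - 5.
Matching the n-coefficient: p = -p + 7 ⇒ p = \frac{7}{2}.
Matching constants: q = p - q - 5 ⇒ q = - \frac{3}{4}.
General: g(n) = A·(-1)^n + \frac{7 n}{2} - \frac{3}{4}.
Apply g(0) = 1: A - \frac{3}{4} = 1 ⇒ A = \frac{7}{4}.
So g(n) = \frac{7 \left(-1\right)^{n}}{4} + \frac{7 n}{2} - \frac{3}{4}.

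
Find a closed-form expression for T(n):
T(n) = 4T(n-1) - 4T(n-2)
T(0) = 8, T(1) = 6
Characteristic equation: x² - 4x + 4 = 0, which is (x - (2))².
Repeated root r = 2.
General solution: T(n) = (A + Bn)·(2)^n.
From T(0) = 8: A = 8.
From T(1) = 6: (A + B)·(2) = 6 ⇒ B = -5.
So T(n) = \left(8 - 5 n\right) \cdot (2)^n.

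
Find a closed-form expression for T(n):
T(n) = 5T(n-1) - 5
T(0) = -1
First-order linear non-homogeneous.
Homogeneous solution: T_h(n) = A·(5)^n.
Try constant particular solution T_p = K: K = 5K - 5 ⇒ K = \frac{5}{4}.
General: T(n) = A·(5)^n + \frac{5}{4}.
Apply T(0) = -1: A + \frac{5}{4} = -1 ⇒ A = - \frac{9}{4}.
So T(n) = \frac{5}{4} - \frac{9 \cdot 5^{n}}{4}.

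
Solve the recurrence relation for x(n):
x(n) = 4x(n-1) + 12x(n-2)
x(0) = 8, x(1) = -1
Characteristic equation: x² - 4x - 12 = 0, which factors as (x - (-2))(x - (6)) = 0.
Roots r₁ = -2, r₂ = 6 (distinct).
General solution: x(n) = A·(-2)^n + B·(6)^n.
From x(0) = 8: A + B = 8.
From x(1) = -1: -2A + 6B = -1.
Solving: A = \frac{49}{8}, B = \frac{15}{8}.
So x(n) = \frac{49 \left(-2\right)^{n}}{8} + \frac{15 \cdot 6^{n}}{8}.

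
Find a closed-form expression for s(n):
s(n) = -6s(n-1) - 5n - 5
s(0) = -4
First-order linear with linear forcing.
Homogeneous solution: s_h(n) = A·(-6)^n.
Try particular s_p(n) = pn + q. Substituting:
  pn + q = -6(p(n-1) + q) - 5n - 5.
Matching the n-coefficient: p = -6p - 5 ⇒ p = - \frac{5}{7}.
Matching constants: q = 6p - 6q - 5 ⇒ q = - \frac{65}{49}.
General: s(n) = A·(-6)^n - \frac{5 n}{7} - \frac{65}{49}.
Apply s(0) = -4: A - \frac{65}{49} = -4 ⇒ A = - \frac{131}{49}.
So s(n) = - \frac{131 \left(-6\right)^{n}}{49} - \frac{5 n}{7} - \frac{65}{49}.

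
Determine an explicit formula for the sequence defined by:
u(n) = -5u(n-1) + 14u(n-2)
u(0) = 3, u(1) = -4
Characteristic equation: x² + 5x - 14 = 0, which factors as (x - (2))(x - (-7)) = 0.
Roots r₁ = 2, r₂ = -7 (distinct).
General solution: u(n) = A·(2)^n + B·(-7)^n.
From u(0) = 3: A + B = 3.
From u(1) = -4: 2A - 7B = -4.
Solving: A = \frac{17}{9}, B = \frac{10}{9}.
So u(n) = \frac{10 \left(-7\right)^{n}}{9} + \frac{17 \cdot 2^{n}}{9}.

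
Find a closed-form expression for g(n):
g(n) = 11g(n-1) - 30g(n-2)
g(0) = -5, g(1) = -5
Characteristic equation: x² - 11x + 30 = 0, which factors as (x - (5))(x - (6)) = 0.
Roots r₁ = 5, r₂ = 6 (distinct).
General solution: g(n) = A·(5)^n + B·(6)^n.
From g(0) = -5: A + B = -5.
From g(1) = -5: 5A + 6B = -5.
Solving: A = -25, B = 20.
So g(n) = - 25 \cdot 5^{n} + 20 \cdot 6^{n}.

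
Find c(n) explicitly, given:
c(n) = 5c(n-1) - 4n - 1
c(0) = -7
First-order linear with linear forcing.
Homogeneous solution: c_h(n) = A·(5)^n.
Try particular c_p(n) = pn + q. Substituting:
  pn + q = 5(p(n-1) + q) - 4n - 1.
Matching the n-coefficient: p = 5p - 4 ⇒ p = 1.
Matching constants: q = -5p + 5q - 1 ⇒ q = \frac{3}{2}.
General: c(n) = A·(5)^n + n + \frac{3}{2}.
Apply c(0) = -7: A + \frac{3}{2} = -7 ⇒ A = - \frac{17}{2}.
So c(n) = - \frac{17 \cdot 5^{n}}{2} + n + \frac{3}{2}.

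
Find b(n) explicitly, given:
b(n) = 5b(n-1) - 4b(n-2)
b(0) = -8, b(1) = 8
Characteristic equation: x² - 5x + 4 = 0, which factors as (x - (4))(x - (1)) = 0.
Roots r₁ = 4, r₂ = 1 (distinct).
General solution: b(n) = A·(4)^n + B·(1)^n.
From b(0) = -8: A + B = -8.
From b(1) = 8: 4A + B = 8.
Solving: A = \frac{16}{3}, B = - \frac{40}{3}.
So b(n) = \frac{16 \cdot 4^{n}}{3} - \frac{40}{3}.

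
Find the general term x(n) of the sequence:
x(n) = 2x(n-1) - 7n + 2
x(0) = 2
First-order linear with linear forcing.
Homogeneous solution: x_h(n) = A·(2)^n.
Try particular x_p(n) = pn + q. Substituting:
  pn + q = 2(p(n-1) + q) - 7n + 2.
Matching the n-coefficient: p = 2p - 7 ⇒ p = 7.
Matching constants: q = -2p + 2q + 2 ⇒ q = 12.
General: x(n) = A·(2)^n + 7 n + 12.
Apply x(0) = 2: A + 12 = 2 ⇒ A = -10.
So x(n) = - 10 \cdot 2^{n} + 7 n + 12.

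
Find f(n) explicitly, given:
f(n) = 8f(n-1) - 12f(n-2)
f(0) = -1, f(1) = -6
Characteristic equation: x² - 8x + 12 = 0, which factors as (x - (2))(x - (6)) = 0.
Roots r₁ = 2, r₂ = 6 (distinct).
General solution: f(n) = A·(2)^n + B·(6)^n.
From f(0) = -1: A + B = -1.
From f(1) = -6: 2A + 6B = -6.
Solving: A = 0, B = -1.
So f(n) = - 6^{n}.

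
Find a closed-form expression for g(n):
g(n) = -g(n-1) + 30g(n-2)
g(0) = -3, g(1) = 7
Characteristic equation: x² + x - 30 = 0, which factors as (x - (-6))(x - (5)) = 0.
Roots r₁ = -6, r₂ = 5 (distinct).
General solution: g(n) = A·(-6)^n + B·(5)^n.
From g(0) = -3: A + B = -3.
From g(1) = 7: -6A + 5B = 7.
Solving: A = -2, B = -1.
So g(n) = - 2 \left(-6\right)^{n} - 5^{n}.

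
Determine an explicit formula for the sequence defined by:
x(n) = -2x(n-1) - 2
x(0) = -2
First-order linear non-homogeneous.
Homogeneous solution: x_h(n) = A·(-2)^n.
Try constant particular solution x_p = K: K = -2K - 2 ⇒ K = - \frac{2}{3}.
General: x(n) = A·(-2)^n - \frac{2}{3}.
Apply x(0) = -2: A - \frac{2}{3} = -2 ⇒ A = - \frac{4}{3}.
So x(n) = - \frac{4 \left(-2\right)^{n}}{3} - \frac{2}{3}.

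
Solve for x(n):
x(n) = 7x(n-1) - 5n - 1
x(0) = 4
First-order linear with linear forcing.
Homogeneous solution: x_h(n) = A·(7)^n.
Try particular x_p(n) = pn + q. Substituting:
  pn + q = 7(p(n-1) + q) - 5n - 1.
Matching the n-coefficient: p = 7p - 5 ⇒ p = \frac{5}{6}.
Matching constants: q = -7p + 7q - 1 ⇒ q = \frac{41}{36}.
General: x(n) = A·(7)^n + \frac{5 n}{6} + \frac{41}{36}.
Apply x(0) = 4: A + \frac{41}{36} = 4 ⇒ A = \frac{103}{36}.
So x(n) = \frac{103 \cdot 7^{n}}{36} + \frac{5 n}{6} + \frac{41}{36}.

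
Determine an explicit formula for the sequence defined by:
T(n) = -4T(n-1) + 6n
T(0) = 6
First-order linear with linear forcing.
Homogeneous solution: T_h(n) = A·(-4)^n.
Try particular T_p(n) = pn + q. Substituting:
  pn + q = -4(p(n-1) + q) + 6n.
Matching the n-coefficient: p = -4p + 6 ⇒ p = \frac{6}{5}.
Matching constants: q = 4p - 4q ⇒ q = \frac{24}{25}.
General: T(n) = A·(-4)^n + \frac{6 n}{5} + \frac{24}{25}.
Apply T(0) = 6: A + \frac{24}{25} = 6 ⇒ A = \frac{126}{25}.
So T(n) = \frac{126 \left(-4\right)^{n}}{25} + \frac{6 n}{5} + \frac{24}{25}.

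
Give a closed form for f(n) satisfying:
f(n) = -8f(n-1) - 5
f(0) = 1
First-order linear non-homogeneous.
Homogeneous solution: f_h(n) = A·(-8)^n.
Try constant particular solution f_p = K: K = -8K - 5 ⇒ K = - \frac{5}{9}.
General: f(n) = A·(-8)^n - \frac{5}{9}.
Apply f(0) = 1: A - \frac{5}{9} = 1 ⇒ A = \frac{14}{9}.
So f(n) = \frac{14 \left(-8\right)^{n}}{9} - \frac{5}{9}.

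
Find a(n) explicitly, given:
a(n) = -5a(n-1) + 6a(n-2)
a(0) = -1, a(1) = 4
Characteristic equation: x² + 5x - 6 = 0, which factors as (x - (-6))(x - (1)) = 0.
Roots r₁ = -6, r₂ = 1 (distinct).
General solution: a(n) = A·(-6)^n + B·(1)^n.
From a(0) = -1: A + B = -1.
From a(1) = 4: -6A + B = 4.
Solving: A = - \frac{5}{7}, B = - \frac{2}{7}.
So a(n) = - \frac{5 \left(-6\right)^{n}}{7} - \frac{2}{7}.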